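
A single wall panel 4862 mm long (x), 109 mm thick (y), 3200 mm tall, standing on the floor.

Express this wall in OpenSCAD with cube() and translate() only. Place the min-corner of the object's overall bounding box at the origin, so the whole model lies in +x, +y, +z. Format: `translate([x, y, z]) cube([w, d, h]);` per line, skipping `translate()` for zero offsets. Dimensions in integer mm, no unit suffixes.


cube([4862, 109, 3200]);


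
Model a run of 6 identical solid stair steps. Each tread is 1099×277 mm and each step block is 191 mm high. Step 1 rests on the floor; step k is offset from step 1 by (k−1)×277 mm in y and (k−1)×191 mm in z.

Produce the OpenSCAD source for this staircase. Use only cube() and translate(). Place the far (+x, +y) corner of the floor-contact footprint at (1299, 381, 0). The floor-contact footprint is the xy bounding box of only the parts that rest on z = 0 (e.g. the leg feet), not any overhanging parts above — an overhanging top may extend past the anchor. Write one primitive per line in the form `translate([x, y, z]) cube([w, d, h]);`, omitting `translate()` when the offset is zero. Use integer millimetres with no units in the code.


translate([200, 104, 0]) cube([1099, 277, 191]);
translate([200, 381, 191]) cube([1099, 277, 191]);
translate([200, 658, 382]) cube([1099, 277, 191]);
translate([200, 935, 573]) cube([1099, 277, 191]);
translate([200, 1212, 764]) cube([1099, 277, 191]);
translate([200, 1489, 955]) cube([1099, 277, 191]);


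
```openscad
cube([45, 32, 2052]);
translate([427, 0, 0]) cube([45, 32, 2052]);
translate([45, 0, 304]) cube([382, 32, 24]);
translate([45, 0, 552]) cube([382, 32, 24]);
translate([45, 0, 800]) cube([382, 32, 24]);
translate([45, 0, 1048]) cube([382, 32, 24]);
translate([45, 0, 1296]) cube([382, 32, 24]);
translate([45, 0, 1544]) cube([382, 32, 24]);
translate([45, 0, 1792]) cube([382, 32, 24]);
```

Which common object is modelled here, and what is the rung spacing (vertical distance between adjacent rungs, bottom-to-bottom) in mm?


A ladder. The rung spacing is 248 mm.

Two tall 45×32 posts with 7 short bars between them — a ladder. Adjacent rungs sit at z = 304 and z = 552, so the spacing is 552 − 304 = 248 mm.


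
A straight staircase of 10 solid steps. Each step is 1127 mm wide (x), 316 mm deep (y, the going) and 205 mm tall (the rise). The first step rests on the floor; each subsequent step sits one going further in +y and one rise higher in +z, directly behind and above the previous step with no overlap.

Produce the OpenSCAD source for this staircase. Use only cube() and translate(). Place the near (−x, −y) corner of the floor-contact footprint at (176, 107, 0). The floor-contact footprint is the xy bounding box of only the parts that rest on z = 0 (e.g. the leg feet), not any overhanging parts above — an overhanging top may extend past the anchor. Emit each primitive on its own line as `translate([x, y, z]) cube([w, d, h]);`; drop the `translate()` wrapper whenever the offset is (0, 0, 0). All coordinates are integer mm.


translate([176, 107, 0]) cube([1127, 316, 205]);
translate([176, 423, 205]) cube([1127, 316, 205]);
translate([176, 739, 410]) cube([1127, 316, 205]);
translate([176, 1055, 615]) cube([1127, 316, 205]);
translate([176, 1371, 820]) cube([1127, 316, 205]);
translate([176, 1687, 1025]) cube([1127, 316, 205]);
translate([176, 2003, 1230]) cube([1127, 316, 205]);
translate([176, 2319, 1435]) cube([1127, 316, 205]);
translate([176, 2635, 1640]) cube([1127, 316, 205]);
translate([176, 2951, 1845]) cube([1127, 316, 205]);


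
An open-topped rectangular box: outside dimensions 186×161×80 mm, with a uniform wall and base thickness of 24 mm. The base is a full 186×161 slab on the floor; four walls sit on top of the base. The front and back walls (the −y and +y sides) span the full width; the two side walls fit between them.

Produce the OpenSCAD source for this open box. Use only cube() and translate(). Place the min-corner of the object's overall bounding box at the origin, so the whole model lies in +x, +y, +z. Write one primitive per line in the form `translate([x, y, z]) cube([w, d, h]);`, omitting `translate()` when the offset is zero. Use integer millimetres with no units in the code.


cube([186, 161, 24]);
translate([0, 0, 24]) cube([186, 24, 56]);
translate([0, 137, 24]) cube([186, 24, 56]);
translate([0, 24, 24]) cube([24, 113, 56]);
translate([162, 24, 24]) cube([24, 113, 56]);


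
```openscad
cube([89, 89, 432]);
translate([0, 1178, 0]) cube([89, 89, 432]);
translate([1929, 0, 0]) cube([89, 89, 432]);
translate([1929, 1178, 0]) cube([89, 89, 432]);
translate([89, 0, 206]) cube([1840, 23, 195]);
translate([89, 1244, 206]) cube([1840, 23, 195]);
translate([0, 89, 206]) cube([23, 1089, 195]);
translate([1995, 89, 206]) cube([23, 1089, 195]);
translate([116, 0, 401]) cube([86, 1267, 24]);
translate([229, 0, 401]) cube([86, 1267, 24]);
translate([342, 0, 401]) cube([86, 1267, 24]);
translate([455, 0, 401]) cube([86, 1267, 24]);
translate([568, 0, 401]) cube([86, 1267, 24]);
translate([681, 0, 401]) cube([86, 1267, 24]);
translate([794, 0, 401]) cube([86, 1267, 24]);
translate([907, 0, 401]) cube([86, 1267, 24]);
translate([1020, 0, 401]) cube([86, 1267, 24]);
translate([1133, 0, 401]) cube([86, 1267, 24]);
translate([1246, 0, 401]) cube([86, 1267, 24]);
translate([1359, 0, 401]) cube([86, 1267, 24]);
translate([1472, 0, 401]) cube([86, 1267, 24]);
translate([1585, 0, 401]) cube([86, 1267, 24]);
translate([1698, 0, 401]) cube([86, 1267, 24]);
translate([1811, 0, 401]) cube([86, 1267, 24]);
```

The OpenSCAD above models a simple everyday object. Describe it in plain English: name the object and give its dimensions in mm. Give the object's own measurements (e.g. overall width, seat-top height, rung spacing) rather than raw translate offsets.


A bed frame 2018 mm long (x) by 1267 mm wide (y). Four 89×89 mm corner posts, 432 mm tall, at the corners of the footprint. Four rails of 23 mm thickness and 195 mm height run between adjacent posts with their undersides at z = 206 mm, their outer faces flush with the outside of the frame (the two x-running rails run between the posts' inner faces; the two y-running rails run between the posts' inner faces). 16 slats, each 86 mm wide (x) and 24 mm thick, lie across the top of the two x-running rails, running the full 1267 mm width of the frame in y; along x they sit between the end posts with a 27 mm gap after the −x posts and between neighbouring slats, leaving 32 mm before the +x posts.


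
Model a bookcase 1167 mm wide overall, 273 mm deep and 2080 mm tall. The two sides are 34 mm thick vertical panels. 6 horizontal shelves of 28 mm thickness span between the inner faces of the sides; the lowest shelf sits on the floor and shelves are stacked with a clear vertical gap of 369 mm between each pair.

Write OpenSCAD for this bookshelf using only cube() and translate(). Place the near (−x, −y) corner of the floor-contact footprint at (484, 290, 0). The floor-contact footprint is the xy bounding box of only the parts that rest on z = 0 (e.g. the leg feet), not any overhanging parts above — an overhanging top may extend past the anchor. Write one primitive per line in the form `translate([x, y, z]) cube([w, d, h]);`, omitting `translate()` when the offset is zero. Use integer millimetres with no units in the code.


translate([484, 290, 0]) cube([34, 273, 2080]);
translate([1617, 290, 0]) cube([34, 273, 2080]);
translate([518, 290, 0]) cube([1099, 273, 28]);
translate([518, 290, 397]) cube([1099, 273, 28]);
translate([518, 290, 794]) cube([1099, 273, 28]);
translate([518, 290, 1191]) cube([1099, 273, 28]);
translate([518, 290, 1588]) cube([1099, 273, 28]);
translate([518, 290, 1985]) cube([1099, 273, 28]);


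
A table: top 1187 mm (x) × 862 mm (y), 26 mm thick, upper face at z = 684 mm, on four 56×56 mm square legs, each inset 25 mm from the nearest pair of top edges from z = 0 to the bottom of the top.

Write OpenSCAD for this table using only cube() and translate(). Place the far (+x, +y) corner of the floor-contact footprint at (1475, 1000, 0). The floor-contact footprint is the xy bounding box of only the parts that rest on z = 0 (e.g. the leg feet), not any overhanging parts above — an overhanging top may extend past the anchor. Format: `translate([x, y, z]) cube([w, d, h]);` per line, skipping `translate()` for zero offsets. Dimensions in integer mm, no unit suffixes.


translate([313, 163, 658]) cube([1187, 862, 26]);
translate([338, 188, 0]) cube([56, 56, 658]);
translate([1419, 188, 0]) cube([56, 56, 658]);
translate([338, 944, 0]) cube([56, 56, 658]);
translate([1419, 944, 0]) cube([56, 56, 658]);


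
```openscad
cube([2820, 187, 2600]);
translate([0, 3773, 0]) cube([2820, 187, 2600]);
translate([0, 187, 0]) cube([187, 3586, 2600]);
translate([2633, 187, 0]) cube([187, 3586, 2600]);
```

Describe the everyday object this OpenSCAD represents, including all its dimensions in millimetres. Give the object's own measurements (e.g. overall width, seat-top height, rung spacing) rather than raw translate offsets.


The wall frame of a small rectangular building: four walls, each 2600 mm tall and 187 mm thick, enclosing a footprint 2820 mm (x) by 3960 mm (y) outside-to-outside, with no floor or roof. The front and back walls (the −y and +y sides) span the full width; the two side walls fit between them.


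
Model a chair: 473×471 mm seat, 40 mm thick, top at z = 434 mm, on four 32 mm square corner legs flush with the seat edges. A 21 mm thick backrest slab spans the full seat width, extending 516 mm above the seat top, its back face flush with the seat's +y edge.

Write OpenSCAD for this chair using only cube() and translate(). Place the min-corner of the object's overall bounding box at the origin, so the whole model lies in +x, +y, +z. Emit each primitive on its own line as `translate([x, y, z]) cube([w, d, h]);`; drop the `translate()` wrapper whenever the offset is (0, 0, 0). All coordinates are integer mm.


translate([0, 0, 394]) cube([473, 471, 40]);
cube([32, 32, 394]);
translate([441, 0, 0]) cube([32, 32, 394]);
translate([0, 439, 0]) cube([32, 32, 394]);
translate([441, 439, 0]) cube([32, 32, 394]);
translate([0, 450, 434]) cube([473, 21, 516]);


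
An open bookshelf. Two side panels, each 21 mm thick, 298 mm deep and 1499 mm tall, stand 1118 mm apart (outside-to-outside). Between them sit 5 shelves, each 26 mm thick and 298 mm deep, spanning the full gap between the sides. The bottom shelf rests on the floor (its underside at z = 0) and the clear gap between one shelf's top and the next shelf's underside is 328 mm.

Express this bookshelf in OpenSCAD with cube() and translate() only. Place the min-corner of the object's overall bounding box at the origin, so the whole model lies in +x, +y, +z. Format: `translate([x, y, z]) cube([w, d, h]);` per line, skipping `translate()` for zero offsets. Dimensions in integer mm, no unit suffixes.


cube([21, 298, 1499]);
translate([1097, 0, 0]) cube([21, 298, 1499]);
translate([21, 0, 0]) cube([1076, 298, 26]);
translate([21, 0, 354]) cube([1076, 298, 26]);
translate([21, 0, 708]) cube([1076, 298, 26]);
translate([21, 0, 1062]) cube([1076, 298, 26]);
translate([21, 0, 1416]) cube([1076, 298, 26]);


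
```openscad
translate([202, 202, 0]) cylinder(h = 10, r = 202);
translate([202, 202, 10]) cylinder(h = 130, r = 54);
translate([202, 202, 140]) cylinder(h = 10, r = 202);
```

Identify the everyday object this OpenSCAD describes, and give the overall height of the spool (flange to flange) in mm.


A spool. The overall height is 150 mm.

Three coaxial cylinders, large–small–large — a spool. Two 10 mm flanges and a 130 mm core give 10 + 130 + 10 = 150 mm.


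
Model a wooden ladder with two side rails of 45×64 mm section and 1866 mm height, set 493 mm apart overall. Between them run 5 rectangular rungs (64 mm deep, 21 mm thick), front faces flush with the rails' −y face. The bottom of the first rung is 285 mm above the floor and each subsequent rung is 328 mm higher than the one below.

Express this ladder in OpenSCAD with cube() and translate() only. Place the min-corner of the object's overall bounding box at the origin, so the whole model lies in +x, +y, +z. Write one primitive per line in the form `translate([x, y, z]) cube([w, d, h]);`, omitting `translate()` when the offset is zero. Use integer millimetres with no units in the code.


cube([45, 64, 1866]);
translate([448, 0, 0]) cube([45, 64, 1866]);
translate([45, 0, 285]) cube([403, 64, 21]);
translate([45, 0, 613]) cube([403, 64, 21]);
translate([45, 0, 941]) cube([403, 64, 21]);
translate([45, 0, 1269]) cube([403, 64, 21]);
translate([45, 0, 1597]) cube([403, 64, 21]);


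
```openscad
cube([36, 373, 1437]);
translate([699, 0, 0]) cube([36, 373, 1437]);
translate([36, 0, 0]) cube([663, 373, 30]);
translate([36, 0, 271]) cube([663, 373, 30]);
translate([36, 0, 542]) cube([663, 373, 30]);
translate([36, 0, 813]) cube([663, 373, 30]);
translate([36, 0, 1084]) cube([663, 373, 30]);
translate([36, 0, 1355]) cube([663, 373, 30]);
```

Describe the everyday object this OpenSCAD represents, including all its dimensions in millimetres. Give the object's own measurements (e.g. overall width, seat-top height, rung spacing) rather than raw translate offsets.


An open bookshelf. Two side panels, each 36 mm thick, 373 mm deep and 1437 mm tall, stand 735 mm apart (outside-to-outside). Between them sit 6 shelves, each 30 mm thick and 373 mm deep, spanning the full gap between the sides. The bottom shelf rests on the floor (its underside at z = 0) and the clear gap between one shelf's top and the next shelf's underside is 241 mm.


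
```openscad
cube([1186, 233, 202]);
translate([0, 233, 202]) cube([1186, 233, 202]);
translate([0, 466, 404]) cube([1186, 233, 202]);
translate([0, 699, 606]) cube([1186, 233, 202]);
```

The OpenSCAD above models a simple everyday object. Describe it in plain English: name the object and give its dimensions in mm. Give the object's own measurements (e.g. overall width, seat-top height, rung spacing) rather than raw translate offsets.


A straight staircase of 4 solid steps. Each step is 1186 mm wide (x), 233 mm deep (y, the going) and 202 mm tall (the rise). The first step rests on the floor; each subsequent step sits one going further in +y and one rise higher in +z, directly behind and above the previous step with no overlap.


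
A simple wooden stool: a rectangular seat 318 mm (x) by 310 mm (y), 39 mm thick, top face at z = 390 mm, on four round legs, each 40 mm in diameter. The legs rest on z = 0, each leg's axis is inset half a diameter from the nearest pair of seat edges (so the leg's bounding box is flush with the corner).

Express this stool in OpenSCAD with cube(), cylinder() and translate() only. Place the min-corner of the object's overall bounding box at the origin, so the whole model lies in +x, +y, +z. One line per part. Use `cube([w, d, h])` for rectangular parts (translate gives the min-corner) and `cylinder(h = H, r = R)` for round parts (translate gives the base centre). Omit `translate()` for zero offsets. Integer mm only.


// leg_h = 390 - 39 = 351
translate([0, 0, 351]) cube([318, 310, 39]);
translate([20, 20, 0]) cylinder(h = 351, r = 20);
translate([298, 20, 0]) cylinder(h = 351, r = 20);
translate([20, 290, 0]) cylinder(h = 351, r = 20);
translate([298, 290, 0]) cylinder(h = 351, r = 20);


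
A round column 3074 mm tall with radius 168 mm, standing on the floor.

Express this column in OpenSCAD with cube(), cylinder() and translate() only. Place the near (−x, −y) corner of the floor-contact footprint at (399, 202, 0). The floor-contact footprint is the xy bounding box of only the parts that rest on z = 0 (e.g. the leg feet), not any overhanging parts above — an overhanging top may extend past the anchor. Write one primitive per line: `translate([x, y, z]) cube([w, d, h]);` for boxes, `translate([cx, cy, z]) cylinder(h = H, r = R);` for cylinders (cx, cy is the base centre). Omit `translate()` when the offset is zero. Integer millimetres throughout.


translate([567, 370, 0]) cylinder(h = 3074, r = 168);


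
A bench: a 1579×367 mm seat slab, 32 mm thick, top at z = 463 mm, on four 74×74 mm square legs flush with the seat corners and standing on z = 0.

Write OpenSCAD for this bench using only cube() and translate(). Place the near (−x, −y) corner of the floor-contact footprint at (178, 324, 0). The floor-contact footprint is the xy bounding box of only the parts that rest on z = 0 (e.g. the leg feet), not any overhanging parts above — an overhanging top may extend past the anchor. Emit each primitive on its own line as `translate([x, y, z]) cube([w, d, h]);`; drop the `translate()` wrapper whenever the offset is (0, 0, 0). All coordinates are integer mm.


translate([178, 324, 431]) cube([1579, 367, 32]);
translate([178, 324, 0]) cube([74, 74, 431]);
translate([178, 617, 0]) cube([74, 74, 431]);
translate([1683, 324, 0]) cube([74, 74, 431]);
translate([1683, 617, 0]) cube([74, 74, 431]);


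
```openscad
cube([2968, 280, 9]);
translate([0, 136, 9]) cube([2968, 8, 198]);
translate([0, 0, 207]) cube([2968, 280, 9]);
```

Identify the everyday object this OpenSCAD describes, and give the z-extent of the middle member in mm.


An I-beam. The web height is 198 mm.

Two wide flanges with a thin centred web — an I-beam. Overall 216 mm minus two 9 mm flanges gives a web of 216 − 2·9 = 198 mm.


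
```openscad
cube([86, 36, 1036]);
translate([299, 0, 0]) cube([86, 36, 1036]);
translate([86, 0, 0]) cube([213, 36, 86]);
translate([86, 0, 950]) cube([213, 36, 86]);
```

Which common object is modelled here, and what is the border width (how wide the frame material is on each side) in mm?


A picture frame. The border width is 86 mm.

Four thin pieces enclosing a rectangular opening — a picture frame. The two full-height stiles are 1036 mm tall; the top rail sits at z = 950 and is 86 mm tall, so the border above the opening is 1036 − 950 = 86 mm, matching the stile x-width.


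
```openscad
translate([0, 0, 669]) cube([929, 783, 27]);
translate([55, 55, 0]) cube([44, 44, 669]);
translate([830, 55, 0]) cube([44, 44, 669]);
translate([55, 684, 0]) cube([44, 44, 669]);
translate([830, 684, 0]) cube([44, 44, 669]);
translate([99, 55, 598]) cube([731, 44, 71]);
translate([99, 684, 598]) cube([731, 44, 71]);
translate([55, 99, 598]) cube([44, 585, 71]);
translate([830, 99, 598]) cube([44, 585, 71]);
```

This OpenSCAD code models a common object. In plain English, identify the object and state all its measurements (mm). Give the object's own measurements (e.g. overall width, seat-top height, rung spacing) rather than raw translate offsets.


A table: top 929 mm (x) × 783 mm (y), 27 mm thick, upper face at z = 696 mm, on four 44×44 mm square legs, each inset 55 mm from the nearest pair of top edges from z = 0 to the bottom of the top. Four apron rails, 44 mm thick and 71 mm tall, run between adjacent legs with their top edges flush with the underside of the top and their outer faces flush with the legs' outer faces.


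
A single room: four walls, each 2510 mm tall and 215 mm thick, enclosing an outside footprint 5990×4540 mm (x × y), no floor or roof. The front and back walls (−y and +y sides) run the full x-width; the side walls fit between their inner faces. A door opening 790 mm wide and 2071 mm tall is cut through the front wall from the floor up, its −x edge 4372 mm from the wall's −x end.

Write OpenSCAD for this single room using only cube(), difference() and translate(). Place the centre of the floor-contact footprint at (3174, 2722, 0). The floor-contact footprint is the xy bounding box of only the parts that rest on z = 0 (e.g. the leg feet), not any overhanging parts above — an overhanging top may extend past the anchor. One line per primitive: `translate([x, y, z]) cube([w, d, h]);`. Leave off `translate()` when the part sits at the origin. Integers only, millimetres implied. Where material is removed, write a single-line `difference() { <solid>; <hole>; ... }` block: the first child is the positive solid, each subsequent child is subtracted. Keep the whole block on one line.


difference() { translate([179, 452, 0]) cube([5990, 215, 2510]); translate([4551, 452, 0]) cube([790, 215, 2071]); }
translate([179, 4777, 0]) cube([5990, 215, 2510]);
translate([179, 667, 0]) cube([215, 4110, 2510]);
translate([5954, 667, 0]) cube([215, 4110, 2510]);


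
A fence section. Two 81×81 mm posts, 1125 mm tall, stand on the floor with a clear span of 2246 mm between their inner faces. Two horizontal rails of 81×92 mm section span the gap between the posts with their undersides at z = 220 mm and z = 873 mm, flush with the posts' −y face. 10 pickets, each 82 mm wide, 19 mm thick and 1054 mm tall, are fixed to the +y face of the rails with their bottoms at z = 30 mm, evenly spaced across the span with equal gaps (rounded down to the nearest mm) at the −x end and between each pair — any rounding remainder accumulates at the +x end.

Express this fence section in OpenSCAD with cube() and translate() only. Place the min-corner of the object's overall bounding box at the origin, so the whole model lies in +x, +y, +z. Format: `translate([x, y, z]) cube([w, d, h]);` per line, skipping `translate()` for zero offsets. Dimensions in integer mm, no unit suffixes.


cube([81, 81, 1125]);
translate([2327, 0, 0]) cube([81, 81, 1125]);
translate([81, 0, 220]) cube([2246, 81, 92]);
translate([81, 0, 873]) cube([2246, 81, 92]);
translate([210, 81, 30]) cube([82, 19, 1054]);
translate([421, 81, 30]) cube([82, 19, 1054]);
translate([632, 81, 30]) cube([82, 19, 1054]);
translate([843, 81, 30]) cube([82, 19, 1054]);
translate([1054, 81, 30]) cube([82, 19, 1054]);
translate([1265, 81, 30]) cube([82, 19, 1054]);
translate([1476, 81, 30]) cube([82, 19, 1054]);
translate([1687, 81, 30]) cube([82, 19, 1054]);
translate([1898, 81, 30]) cube([82, 19, 1054]);
translate([2109, 81, 30]) cube([82, 19, 1054]);


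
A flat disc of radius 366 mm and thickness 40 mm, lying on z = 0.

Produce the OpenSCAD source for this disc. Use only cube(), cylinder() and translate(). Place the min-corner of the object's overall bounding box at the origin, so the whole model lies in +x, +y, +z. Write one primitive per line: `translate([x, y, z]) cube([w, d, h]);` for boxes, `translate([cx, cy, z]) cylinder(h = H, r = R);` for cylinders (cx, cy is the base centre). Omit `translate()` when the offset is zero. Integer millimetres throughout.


translate([366, 366, 0]) cylinder(h = 40, r = 366);


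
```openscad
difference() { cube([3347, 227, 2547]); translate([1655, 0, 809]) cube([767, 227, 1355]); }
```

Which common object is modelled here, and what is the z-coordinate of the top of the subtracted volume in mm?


A wall with a window opening. The window head height is 2164 mm.

A wall with a rectangular opening subtracted — a window. Sill at z = 809, opening 1355 mm tall, so the head is at 809 + 1355 = 2164 mm.


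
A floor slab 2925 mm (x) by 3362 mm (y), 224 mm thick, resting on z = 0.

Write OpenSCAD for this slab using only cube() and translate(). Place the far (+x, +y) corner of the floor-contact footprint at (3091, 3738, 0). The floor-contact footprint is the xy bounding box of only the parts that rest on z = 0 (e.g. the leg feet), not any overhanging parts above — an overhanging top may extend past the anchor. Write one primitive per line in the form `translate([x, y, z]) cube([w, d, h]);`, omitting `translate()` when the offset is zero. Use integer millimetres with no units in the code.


translate([166, 376, 0]) cube([2925, 3362, 224]);


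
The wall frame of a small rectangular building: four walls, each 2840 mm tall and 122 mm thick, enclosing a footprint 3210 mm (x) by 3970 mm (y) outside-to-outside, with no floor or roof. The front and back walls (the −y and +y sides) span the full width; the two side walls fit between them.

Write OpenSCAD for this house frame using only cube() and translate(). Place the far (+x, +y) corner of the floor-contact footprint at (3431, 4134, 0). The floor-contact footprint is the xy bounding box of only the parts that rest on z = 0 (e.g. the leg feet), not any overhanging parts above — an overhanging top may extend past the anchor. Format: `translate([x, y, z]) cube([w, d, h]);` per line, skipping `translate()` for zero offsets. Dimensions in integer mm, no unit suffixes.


translate([221, 164, 0]) cube([3210, 122, 2840]);
translate([221, 4012, 0]) cube([3210, 122, 2840]);
translate([221, 286, 0]) cube([122, 3726, 2840]);
translate([3309, 286, 0]) cube([122, 3726, 2840]);


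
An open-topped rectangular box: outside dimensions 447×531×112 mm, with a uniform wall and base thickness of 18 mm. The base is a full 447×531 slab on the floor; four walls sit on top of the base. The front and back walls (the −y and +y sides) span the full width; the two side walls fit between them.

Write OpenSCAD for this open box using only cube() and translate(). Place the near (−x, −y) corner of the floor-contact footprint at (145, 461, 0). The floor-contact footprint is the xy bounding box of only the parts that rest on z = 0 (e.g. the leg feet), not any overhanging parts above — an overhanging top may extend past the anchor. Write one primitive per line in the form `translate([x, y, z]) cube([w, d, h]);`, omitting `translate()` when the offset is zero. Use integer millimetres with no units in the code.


translate([145, 461, 0]) cube([447, 531, 18]);
translate([145, 461, 18]) cube([447, 18, 94]);
translate([145, 974, 18]) cube([447, 18, 94]);
translate([145, 479, 18]) cube([18, 495, 94]);
translate([574, 479, 18]) cube([18, 495, 94]);


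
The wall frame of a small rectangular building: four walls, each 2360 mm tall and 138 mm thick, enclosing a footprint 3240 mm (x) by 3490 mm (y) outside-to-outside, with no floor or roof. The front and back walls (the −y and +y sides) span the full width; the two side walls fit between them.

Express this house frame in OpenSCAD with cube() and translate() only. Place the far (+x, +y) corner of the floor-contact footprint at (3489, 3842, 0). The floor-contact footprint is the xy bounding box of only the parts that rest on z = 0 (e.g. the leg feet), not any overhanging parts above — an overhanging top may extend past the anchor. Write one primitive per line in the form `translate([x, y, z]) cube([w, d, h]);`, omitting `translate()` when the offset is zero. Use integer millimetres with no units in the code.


translate([249, 352, 0]) cube([3240, 138, 2360]);
translate([249, 3704, 0]) cube([3240, 138, 2360]);
translate([249, 490, 0]) cube([138, 3214, 2360]);
translate([3351, 490, 0]) cube([138, 3214, 2360]);


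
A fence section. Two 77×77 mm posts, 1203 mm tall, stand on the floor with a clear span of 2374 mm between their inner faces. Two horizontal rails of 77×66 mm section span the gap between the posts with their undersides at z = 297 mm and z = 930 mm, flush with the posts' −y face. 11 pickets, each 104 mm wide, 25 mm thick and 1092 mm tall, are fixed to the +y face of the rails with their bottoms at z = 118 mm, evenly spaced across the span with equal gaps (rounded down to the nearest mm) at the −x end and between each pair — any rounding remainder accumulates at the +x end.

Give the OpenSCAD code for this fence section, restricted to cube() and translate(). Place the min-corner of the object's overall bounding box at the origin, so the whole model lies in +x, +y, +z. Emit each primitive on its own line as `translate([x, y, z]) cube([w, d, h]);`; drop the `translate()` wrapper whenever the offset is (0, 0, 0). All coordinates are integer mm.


cube([77, 77, 1203]);
translate([2451, 0, 0]) cube([77, 77, 1203]);
translate([77, 0, 297]) cube([2374, 77, 66]);
translate([77, 0, 930]) cube([2374, 77, 66]);
translate([179, 77, 118]) cube([104, 25, 1092]);
translate([385, 77, 118]) cube([104, 25, 1092]);
translate([591, 77, 118]) cube([104, 25, 1092]);
translate([797, 77, 118]) cube([104, 25, 1092]);
translate([1003, 77, 118]) cube([104, 25, 1092]);
translate([1209, 77, 118]) cube([104, 25, 1092]);
translate([1415, 77, 118]) cube([104, 25, 1092]);
translate([1621, 77, 118]) cube([104, 25, 1092]);
translate([1827, 77, 118]) cube([104, 25, 1092]);
translate([2033, 77, 118]) cube([104, 25, 1092]);
translate([2239, 77, 118]) cube([104, 25, 1092]);


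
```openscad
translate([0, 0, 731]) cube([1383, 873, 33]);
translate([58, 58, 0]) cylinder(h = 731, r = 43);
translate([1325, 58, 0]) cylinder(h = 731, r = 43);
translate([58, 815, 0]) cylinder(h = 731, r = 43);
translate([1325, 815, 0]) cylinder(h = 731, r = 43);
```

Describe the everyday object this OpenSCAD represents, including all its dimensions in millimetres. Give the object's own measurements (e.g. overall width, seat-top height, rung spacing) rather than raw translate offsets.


A rectangular dining table. The top is 1383×873×33 mm with its upper surface at z = 764 mm. It stands on four round legs of 86 mm diameter, each leg's bounding box inset 15 mm from the nearest pair of top edges, running from the floor to the underside of the top.


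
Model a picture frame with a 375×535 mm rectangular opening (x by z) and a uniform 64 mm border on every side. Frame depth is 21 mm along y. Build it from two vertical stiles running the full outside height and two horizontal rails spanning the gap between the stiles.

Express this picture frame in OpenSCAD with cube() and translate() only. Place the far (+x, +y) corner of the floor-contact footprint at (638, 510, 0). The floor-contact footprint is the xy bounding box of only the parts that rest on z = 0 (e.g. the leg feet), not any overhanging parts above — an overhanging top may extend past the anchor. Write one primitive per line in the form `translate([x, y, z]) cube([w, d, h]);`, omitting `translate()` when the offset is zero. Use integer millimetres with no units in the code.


translate([135, 489, 0]) cube([64, 21, 663]);
translate([574, 489, 0]) cube([64, 21, 663]);
translate([199, 489, 0]) cube([375, 21, 64]);
translate([199, 489, 599]) cube([375, 21, 64]);


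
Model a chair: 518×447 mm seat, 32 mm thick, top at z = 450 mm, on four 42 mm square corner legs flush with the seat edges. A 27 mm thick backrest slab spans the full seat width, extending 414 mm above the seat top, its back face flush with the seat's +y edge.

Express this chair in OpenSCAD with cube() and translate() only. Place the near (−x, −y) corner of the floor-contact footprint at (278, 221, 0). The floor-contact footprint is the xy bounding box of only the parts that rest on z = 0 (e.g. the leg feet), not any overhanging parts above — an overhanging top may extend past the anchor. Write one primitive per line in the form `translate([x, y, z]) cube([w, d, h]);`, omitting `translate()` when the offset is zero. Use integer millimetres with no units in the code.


translate([278, 221, 418]) cube([518, 447, 32]);
translate([278, 221, 0]) cube([42, 42, 418]);
translate([754, 221, 0]) cube([42, 42, 418]);
translate([278, 626, 0]) cube([42, 42, 418]);
translate([754, 626, 0]) cube([42, 42, 418]);
translate([278, 641, 450]) cube([518, 27, 414]);


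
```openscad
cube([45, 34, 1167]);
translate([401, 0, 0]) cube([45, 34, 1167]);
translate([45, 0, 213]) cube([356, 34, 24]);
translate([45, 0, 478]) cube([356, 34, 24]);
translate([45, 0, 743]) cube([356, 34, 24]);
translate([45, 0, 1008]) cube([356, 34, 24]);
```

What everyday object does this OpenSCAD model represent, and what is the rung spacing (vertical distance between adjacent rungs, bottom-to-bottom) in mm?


A ladder. The rung spacing is 265 mm.

Two tall 45×34 posts with 4 short bars between them — a ladder. Adjacent rungs sit at z = 213 and z = 478, so the spacing is 478 − 213 = 265 mm.


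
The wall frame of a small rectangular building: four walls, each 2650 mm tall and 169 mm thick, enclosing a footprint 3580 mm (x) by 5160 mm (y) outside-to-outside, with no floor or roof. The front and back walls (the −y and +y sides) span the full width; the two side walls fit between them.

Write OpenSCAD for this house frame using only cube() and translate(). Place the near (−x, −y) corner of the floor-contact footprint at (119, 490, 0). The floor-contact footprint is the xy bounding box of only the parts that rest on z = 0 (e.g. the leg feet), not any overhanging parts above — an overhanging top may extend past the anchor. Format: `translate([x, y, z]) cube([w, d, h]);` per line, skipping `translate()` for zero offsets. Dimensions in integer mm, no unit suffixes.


translate([119, 490, 0]) cube([3580, 169, 2650]);
translate([119, 5481, 0]) cube([3580, 169, 2650]);
translate([119, 659, 0]) cube([169, 4822, 2650]);
translate([3530, 659, 0]) cube([169, 4822, 2650]);


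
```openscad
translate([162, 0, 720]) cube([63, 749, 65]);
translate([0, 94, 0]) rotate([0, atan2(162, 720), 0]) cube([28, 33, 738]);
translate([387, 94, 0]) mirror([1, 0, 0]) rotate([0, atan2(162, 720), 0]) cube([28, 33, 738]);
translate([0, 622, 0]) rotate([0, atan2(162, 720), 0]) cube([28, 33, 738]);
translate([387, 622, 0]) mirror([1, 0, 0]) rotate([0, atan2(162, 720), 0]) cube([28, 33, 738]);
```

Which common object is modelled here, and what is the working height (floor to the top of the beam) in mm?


A sawhorse. The overall height is 785 mm.

A beam across two mirrored pairs of raked legs — a sawhorse. The beam's underside is at z = 720 (matching the legs' vertical rise in atan2(162, 720)) and the beam is 65 mm tall, so its top is at 720 + 65 = 785 mm. The raked legs top out at the beam's underside, so that is the highest point.


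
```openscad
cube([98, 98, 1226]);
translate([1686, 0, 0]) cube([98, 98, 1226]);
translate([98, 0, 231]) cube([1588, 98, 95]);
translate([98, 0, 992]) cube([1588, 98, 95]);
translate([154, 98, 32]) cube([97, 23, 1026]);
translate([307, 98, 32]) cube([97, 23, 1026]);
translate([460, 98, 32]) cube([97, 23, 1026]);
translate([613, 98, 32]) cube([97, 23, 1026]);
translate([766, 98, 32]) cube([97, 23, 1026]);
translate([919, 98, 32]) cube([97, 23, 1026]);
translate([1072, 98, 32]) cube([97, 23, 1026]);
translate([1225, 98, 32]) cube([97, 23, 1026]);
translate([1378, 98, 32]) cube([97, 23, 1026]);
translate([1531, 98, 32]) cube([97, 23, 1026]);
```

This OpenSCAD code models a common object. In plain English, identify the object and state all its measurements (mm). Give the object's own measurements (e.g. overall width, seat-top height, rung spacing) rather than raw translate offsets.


A fence section. Two 98×98 mm posts, 1226 mm tall, stand on the floor with a clear span of 1588 mm between their inner faces. Two horizontal rails of 98×95 mm section span the gap between the posts with their undersides at z = 231 mm and z = 992 mm, flush with the posts' −y face. 10 pickets, each 97 mm wide, 23 mm thick and 1026 mm tall, are fixed to the +y face of the rails with their bottoms at z = 32 mm, spaced across the span with a 56 mm gap after the −x post and between neighbouring pickets, with 58 mm left before the +x post.


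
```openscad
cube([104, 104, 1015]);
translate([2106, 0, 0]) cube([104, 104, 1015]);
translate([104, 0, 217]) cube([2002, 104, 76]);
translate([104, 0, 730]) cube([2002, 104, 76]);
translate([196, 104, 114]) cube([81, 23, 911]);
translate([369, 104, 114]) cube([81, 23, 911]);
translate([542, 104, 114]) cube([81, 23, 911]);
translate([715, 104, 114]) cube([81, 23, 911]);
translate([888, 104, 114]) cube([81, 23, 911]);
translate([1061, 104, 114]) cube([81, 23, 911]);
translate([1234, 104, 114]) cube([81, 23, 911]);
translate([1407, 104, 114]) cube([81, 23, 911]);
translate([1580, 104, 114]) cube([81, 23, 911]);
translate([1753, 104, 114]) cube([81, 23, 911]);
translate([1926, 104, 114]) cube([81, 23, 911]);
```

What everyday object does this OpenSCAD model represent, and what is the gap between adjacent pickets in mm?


A fence section. The picket gap is 92 mm.

Two posts, two rails, 11 pickets — a fence section. Span 2002 mm holds 11 pickets of 81 mm with 12 equal gaps: ⌊(2002 − 11·81) / 12⌋ = 92 mm.


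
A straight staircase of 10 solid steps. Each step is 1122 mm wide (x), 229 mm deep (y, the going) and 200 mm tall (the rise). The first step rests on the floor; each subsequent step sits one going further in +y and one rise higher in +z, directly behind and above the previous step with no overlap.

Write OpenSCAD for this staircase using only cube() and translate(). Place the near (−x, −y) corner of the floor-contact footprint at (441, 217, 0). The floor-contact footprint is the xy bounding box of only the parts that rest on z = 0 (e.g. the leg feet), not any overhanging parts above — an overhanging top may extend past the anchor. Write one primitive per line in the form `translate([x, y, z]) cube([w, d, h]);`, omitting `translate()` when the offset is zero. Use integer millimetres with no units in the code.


translate([441, 217, 0]) cube([1122, 229, 200]);
translate([441, 446, 200]) cube([1122, 229, 200]);
translate([441, 675, 400]) cube([1122, 229, 200]);
translate([441, 904, 600]) cube([1122, 229, 200]);
translate([441, 1133, 800]) cube([1122, 229, 200]);
translate([441, 1362, 1000]) cube([1122, 229, 200]);
translate([441, 1591, 1200]) cube([1122, 229, 200]);
translate([441, 1820, 1400]) cube([1122, 229, 200]);
translate([441, 2049, 1600]) cube([1122, 229, 200]);
translate([441, 2278, 1800]) cube([1122, 229, 200]);


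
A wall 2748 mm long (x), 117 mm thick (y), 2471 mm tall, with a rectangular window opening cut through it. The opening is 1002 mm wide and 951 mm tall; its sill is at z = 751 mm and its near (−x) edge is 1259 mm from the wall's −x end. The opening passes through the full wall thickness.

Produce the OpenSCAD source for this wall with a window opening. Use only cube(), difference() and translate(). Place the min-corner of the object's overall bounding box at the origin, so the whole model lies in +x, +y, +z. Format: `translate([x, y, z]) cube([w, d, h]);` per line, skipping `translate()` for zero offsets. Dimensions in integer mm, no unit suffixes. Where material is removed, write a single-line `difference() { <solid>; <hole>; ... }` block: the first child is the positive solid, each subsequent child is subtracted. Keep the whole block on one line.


difference() { cube([2748, 117, 2471]); translate([1259, 0, 751]) cube([1002, 117, 951]); }


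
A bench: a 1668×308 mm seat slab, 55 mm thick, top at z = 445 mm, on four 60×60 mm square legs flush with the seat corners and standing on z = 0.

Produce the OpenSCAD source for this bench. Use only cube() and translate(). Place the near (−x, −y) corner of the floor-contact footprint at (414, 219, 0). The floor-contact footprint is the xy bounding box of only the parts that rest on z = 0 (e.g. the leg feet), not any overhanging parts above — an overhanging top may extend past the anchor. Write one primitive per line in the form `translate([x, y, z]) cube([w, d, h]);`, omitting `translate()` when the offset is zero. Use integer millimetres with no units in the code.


// leg_h = 445 − 55 = 390
translate([414, 219, 390]) cube([1668, 308, 55]);
translate([414, 219, 0]) cube([60, 60, 390]);
translate([414, 467, 0]) cube([60, 60, 390]);
translate([2022, 219, 0]) cube([60, 60, 390]);
translate([2022, 467, 0]) cube([60, 60, 390]);


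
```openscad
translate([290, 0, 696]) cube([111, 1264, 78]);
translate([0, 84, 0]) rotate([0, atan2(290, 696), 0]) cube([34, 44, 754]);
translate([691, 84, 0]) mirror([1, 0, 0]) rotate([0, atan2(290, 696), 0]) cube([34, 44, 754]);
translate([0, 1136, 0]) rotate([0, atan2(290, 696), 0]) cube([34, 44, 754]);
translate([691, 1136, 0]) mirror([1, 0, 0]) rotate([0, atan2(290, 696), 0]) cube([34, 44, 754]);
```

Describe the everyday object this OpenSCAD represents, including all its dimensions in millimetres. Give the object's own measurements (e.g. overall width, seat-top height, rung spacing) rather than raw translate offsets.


A sawhorse. A 111×1264×78 mm beam (x, y, z) sits on two A-frame leg pairs. Each pair is two raked legs of 34×44 mm section (44 mm along y) splaying symmetrically in x. Each leg rises 696 mm vertically over 290 mm of horizontal reach and is 754 mm long along its own axis. Every leg's outer bottom edge rests on the floor and its outer top edge meets a bottom edge of the beam — the left legs (tilting toward +x) meet the beam's −x bottom edge, the right legs (their mirror images, tilting toward −x) meet its +x bottom edge — so the leg tops tuck under the beam, the beam's underside is 696 mm above the floor, and the feet are 691 mm apart outside-to-outside with the beam centred between them. The two leg pairs are set in 84 mm from either end of the beam.
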